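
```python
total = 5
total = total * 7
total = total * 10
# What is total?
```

Trace:
`total = 5` → total = 5
`total = total * 7` → total = 35
`total = total * 10` → total = 350
So total = 350

Answer: 350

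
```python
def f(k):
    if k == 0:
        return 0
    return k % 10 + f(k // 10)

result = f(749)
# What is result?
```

Sum of digits of 749: 9 + 4 + 7 = 20

Answer: 20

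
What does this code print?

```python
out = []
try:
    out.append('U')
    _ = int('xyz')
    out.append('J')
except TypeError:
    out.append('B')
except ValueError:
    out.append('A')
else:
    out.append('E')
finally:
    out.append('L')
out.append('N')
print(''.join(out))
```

Execution trace: 'U' (try body) → 'A' (except ValueError) → 'L' (finally) → 'N' (after the try/except). Output: UALN

Answer: UALN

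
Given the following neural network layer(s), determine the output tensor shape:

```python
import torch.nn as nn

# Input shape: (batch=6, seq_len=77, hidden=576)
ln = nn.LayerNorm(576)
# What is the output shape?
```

Input: (6, 77, 576) -> Output: (6, 77, 576)

Answer: (6, 77, 576)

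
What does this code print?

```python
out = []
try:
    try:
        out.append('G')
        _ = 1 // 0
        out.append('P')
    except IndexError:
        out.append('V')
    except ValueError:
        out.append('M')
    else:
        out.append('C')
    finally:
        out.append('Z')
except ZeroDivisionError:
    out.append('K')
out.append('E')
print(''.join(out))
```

Execution trace: 'G' (try body) → 'Z' (finally) → 'K' (outer except ZeroDivisionError) → 'E' (after the try/except). Output: GZKE

Answer: GZKE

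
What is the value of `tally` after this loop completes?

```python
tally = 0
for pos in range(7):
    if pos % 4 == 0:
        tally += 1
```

Count numbers divisible by 4 in range(7)
`tally` takes the values: 0 → 1 → 2

Answer: 2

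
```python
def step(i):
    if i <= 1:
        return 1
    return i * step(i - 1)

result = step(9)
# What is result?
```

step(9) = 9 * 8 * 7 * 6 * 5 * 4 * 3 * 2 * 1 = 362880

Answer: 362880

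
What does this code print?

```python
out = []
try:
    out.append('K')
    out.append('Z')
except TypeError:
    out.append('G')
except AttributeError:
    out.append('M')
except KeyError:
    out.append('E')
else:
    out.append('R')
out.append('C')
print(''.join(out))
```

Execution trace: 'K' (try body) → 'Z' (try body, no exception) → 'R' (else) → 'C' (after the try/except). Output: KZRC

Answer: KZRC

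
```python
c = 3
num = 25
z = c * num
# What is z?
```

Trace:
`c = 3` → c = 3
`num = 25` → num = 25
`z = c * num` → z = 75
So z = 75

Answer: 75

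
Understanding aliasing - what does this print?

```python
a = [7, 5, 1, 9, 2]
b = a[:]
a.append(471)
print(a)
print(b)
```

Key concept: slice [:] creates copy.
Step by step:
`a = [7, 5, 1, 9, 2]` → a = [7, 5, 1, 9, 2]
`b = a[:]` → b = [7, 5, 1, 9, 2]
`a.append(471)` → a = [7, 5, 1, 9, 2, 471]
`print(a)` → prints [7, 5, 1, 9, 2, 471]
`print(b)` → prints [7, 5, 1, 9, 2]

Answer:
[7, 5, 1, 9, 2, 471]
[7, 5, 1, 9, 2]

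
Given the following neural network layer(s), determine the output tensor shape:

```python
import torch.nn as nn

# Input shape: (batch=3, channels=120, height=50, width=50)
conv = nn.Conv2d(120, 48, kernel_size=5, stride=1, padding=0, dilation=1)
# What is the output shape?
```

Input: (3, 120, 50, 50) -> Output: (3, 48, 46, 46)

Answer: (3, 48, 46, 46)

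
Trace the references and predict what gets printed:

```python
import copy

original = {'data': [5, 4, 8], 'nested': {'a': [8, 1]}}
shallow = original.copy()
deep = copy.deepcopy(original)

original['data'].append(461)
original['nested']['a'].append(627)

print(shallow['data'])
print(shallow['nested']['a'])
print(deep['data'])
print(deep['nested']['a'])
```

Key concept: comparing shallow vs deep copy.
Step by step:
`original = {'data': [5, 4, 8], 'nested': {'a': [8, 1]}}` → original = {'data': [5, 4, 8], 'nested': {'a': [8, 1]}}
`shallow = original.copy()` → shallow = {'data': [5, 4, 8], 'nested': {'a': [8, 1]}}
`deep = copy.deepcopy(original)` → deep = {'data': [5, 4, 8], 'nested': {'a': [8, 1]}}
`original['data'].append(461)` → original = {'data': [5, 4, 8, 461], 'nested': {'a': [8, 1]}}; shallow = {'data': [5, 4, 8, 461], 'nested': {'a': [8, 1]}}
`original['nested']['a'].append(627)` → original = {'data': [5, 4, 8, 461], 'nested': {'a': [8, 1, 627]}}; shallow = {'data': [5, 4, 8, 461], 'nested': {'a': [8, 1, 627]}}
`print(shallow['data'])` → prints [5, 4, 8, 461]
`print(shallow['nested']['a'])` → prints [8, 1, 627]
`print(deep['data'])` → prints [5, 4, 8]
`print(deep['nested']['a'])` → prints [8, 1]

Answer:
[5, 4, 8, 461]
[8, 1, 627]
[5, 4, 8]
[8, 1]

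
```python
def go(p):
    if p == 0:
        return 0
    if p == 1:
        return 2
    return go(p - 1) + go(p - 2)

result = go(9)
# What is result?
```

Build up from base cases: go(0)=0, go(1)=2, go(2)=2, go(3)=4, go(4)=6, go(5)=10, go(6)=16, ..., go(9)=68

Answer: 68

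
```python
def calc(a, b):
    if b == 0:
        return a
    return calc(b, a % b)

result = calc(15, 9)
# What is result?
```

calc(15, 9) -> calc(9, 6) -> calc(6, 3) -> calc(3, 0) -> 3

Answer: 3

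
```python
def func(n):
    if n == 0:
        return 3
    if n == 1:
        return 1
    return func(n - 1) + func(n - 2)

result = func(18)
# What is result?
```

Build up from base cases: func(0)=3, func(1)=1, func(2)=4, func(3)=5, func(4)=9, func(5)=14, func(6)=23, ..., func(18)=7375

Answer: 7375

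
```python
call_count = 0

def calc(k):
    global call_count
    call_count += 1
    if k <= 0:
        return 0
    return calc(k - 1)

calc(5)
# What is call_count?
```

Linear recursion stepping by 1: 6 calls from k=5 down to ≤0.

Answer: 6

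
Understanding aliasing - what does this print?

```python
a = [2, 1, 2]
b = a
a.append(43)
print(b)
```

Key concept: basic list aliasing.
Step by step:
`a = [2, 1, 2]` → a = [2, 1, 2]
`b = a` → b = [2, 1, 2] (same object as a)
`a.append(43)` → a = [2, 1, 2, 43] (same object as b); b = [2, 1, 2, 43] (same object as a)
`print(b)` → prints [2, 1, 2, 43]

Answer: [2, 1, 2, 43]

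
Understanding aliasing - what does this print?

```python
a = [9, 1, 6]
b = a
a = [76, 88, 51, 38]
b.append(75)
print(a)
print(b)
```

Key concept: rebinding vs mutation: a is rebound to a new list, b still points at the original.
Step by step:
`a = [9, 1, 6]` → a = [9, 1, 6]
`b = a` → b = [9, 1, 6] (same object as a)
`a = [76, 88, 51, 38]` → a = [76, 88, 51, 38]
`b.append(75)` → b = [9, 1, 6, 75]
`print(a)` → prints [76, 88, 51, 38]
`print(b)` → prints [9, 1, 6, 75]

Answer:
[76, 88, 51, 38]
[9, 1, 6, 75]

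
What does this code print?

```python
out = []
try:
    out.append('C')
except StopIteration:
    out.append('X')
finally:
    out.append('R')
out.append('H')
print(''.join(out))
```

Execution trace: 'C' (try body, no exception) → 'R' (finally) → 'H' (after the try/except). Output: CRH

Answer: CRH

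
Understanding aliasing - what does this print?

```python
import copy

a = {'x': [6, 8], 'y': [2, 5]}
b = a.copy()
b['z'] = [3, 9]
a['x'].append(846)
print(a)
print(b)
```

Key concept: shallow copy of dict with mutable values.
Step by step:
`a = {'x': [6, 8], 'y': [2, 5]}` → a = {'x': [6, 8], 'y': [2, 5]}
`b = a.copy()` → b = {'x': [6, 8], 'y': [2, 5]}
`b['z'] = [3, 9]` → b = {'x': [6, 8], 'y': [2, 5], 'z': [3, 9]}
`a['x'].append(846)` → a = {'x': [6, 8, 846], 'y': [2, 5]}; b = {'x': [6, 8, 846], 'y': [2, 5], 'z': [3, 9]}
`print(a)` → prints {'x': [6, 8, 846], 'y': [2, 5]}
`print(b)` → prints {'x': [6, 8, 846], 'y': [2, 5], 'z': [3, 9]}

Answer:
{'x': [6, 8, 846], 'y': [2, 5]}
{'x': [6, 8, 846], 'y': [2, 5], 'z': [3, 9]}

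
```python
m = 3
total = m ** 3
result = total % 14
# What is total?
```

Trace:
`m = 3` → m = 3
`total = m ** 3` → total = 27
`result = total % 14` → result = 13
So total = 27

Answer: 27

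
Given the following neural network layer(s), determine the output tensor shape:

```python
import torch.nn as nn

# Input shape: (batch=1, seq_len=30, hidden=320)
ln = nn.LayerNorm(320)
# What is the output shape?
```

Input: (1, 30, 320) -> Output: (1, 30, 320)

Answer: (1, 30, 320)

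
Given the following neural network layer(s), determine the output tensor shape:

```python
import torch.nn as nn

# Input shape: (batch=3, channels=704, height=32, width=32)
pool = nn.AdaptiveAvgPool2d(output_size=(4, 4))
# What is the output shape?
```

Input: (3, 704, 32, 32) -> Output: (3, 704, 4, 4)

Answer: (3, 704, 4, 4)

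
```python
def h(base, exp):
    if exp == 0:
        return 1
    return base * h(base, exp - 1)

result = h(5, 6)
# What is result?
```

h(5, 6) = 5 * 5 * 5 * 5 * 5 * 5 = 15625

Answer: 15625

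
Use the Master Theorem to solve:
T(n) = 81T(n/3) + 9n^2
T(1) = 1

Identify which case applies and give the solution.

a=81, b=3, f(n)=9n^2. log_3(81) = 4. Since c=2 < 4, Case 1 applies: T(n) = Θ(n^log_b(a)) = O(n^4).

Answer: O(n^4) - Case 1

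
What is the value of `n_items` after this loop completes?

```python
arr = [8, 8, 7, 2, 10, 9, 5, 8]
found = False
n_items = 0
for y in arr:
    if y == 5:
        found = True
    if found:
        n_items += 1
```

Count elements after first 5 in [8, 8, 7, 2, 10, 9, 5, 8]
`n_items` takes the values: 0 → 1 → 2

Answer: 2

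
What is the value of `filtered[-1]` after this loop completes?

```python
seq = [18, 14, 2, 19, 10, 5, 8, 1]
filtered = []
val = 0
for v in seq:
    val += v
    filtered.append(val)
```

Cumulative sum ends at 77
`filtered` takes the values: [] → [18] → [18, 32] → [18, 32, 34] → [18, 32, 34, 53] → [18, 32, 34, 53, 63] → [18, 32, 34, 53, 63, 68] → [18, 32, 34, 53, 63, 68, 76] → [18, 32, 34, 53, 63, 68, 76, 77]
So `filtered[-1]` = 77

Answer: 77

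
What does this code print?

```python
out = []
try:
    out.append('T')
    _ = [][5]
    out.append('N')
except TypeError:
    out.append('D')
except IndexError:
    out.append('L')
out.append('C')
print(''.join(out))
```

Execution trace: 'T' (try body) → 'L' (except IndexError) → 'C' (after the try/except). Output: TLC

Answer: TLC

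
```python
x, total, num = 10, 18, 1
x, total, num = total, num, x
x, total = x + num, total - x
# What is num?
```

Trace:
`x, total, num = 10, 18, 1` → x = 10; total = 18; num = 1
`x, total, num = total, num, x` → x = 18; total = 1; num = 10
`x, total = x + num, total - x` → x = 28; total = -17
So num = 10

Answer: 10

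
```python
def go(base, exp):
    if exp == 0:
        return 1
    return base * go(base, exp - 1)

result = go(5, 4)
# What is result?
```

go(5, 4) = 5 * 5 * 5 * 5 = 625

Answer: 625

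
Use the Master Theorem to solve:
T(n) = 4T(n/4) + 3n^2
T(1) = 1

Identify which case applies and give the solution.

a=4, b=4, f(n)=3n^2. log_4(4) = 1. Since c=2 > 1 and the regularity condition holds (4(n/4)^2 = (4/4^2)n^2 with 4/4^2 < 1), Case 3 applies: T(n) = Θ(f(n)) = O(n^2).

Answer: O(n^2) - Case 3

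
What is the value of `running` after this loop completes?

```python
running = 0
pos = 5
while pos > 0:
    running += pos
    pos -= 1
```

Sum 5 down to 1
`running` takes the values: 0 → 5 → 9 → 12 → 14 → 15

Answer: 15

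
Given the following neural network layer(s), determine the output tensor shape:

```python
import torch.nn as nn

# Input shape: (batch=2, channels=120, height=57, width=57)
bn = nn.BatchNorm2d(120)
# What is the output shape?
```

Input: (2, 120, 57, 57) -> Output: (2, 120, 57, 57)

Answer: (2, 120, 57, 57)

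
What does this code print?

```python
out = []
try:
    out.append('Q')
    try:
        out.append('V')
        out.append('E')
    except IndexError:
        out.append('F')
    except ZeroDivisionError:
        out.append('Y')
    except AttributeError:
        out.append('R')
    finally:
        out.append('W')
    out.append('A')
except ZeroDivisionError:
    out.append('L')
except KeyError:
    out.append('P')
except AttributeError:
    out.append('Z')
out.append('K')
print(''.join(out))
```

Execution trace: 'Q' (try body) → 'V' (inner try body) → 'E' (inner try body, no exception) → 'W' (inner finally) → 'A' (try body, no exception) → 'K' (after the try/except). Output: QVEWAK

Answer: QVEWAK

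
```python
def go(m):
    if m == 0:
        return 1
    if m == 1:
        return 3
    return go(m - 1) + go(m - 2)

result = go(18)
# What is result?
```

Build up from base cases: go(0)=1, go(1)=3, go(2)=4, go(3)=7, go(4)=11, go(5)=18, go(6)=29, ..., go(18)=9349

Answer: 9349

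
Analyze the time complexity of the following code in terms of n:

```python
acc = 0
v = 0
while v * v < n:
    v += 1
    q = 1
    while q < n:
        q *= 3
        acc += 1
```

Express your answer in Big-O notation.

Each loop level contributes: √n × log n. Multiplying the contributions gives O(√n log n).

Answer: O(√n log n)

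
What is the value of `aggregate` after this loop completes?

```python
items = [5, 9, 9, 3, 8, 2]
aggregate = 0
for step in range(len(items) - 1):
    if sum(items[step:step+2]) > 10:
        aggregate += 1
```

Count windows with sum > 10
`aggregate` takes the values: 0 → 1 → 2 → 3 → 4

Answer: 4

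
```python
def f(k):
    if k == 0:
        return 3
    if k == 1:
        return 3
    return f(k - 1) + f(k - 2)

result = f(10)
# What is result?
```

Build up from base cases: f(0)=3, f(1)=3, f(2)=6, f(3)=9, f(4)=15, f(5)=24, f(6)=39, ..., f(10)=267

Answer: 267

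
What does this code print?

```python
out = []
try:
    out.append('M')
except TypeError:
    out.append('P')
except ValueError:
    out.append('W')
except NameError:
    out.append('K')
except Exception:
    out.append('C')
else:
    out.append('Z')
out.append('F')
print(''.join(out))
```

Execution trace: 'M' (try body, no exception) → 'Z' (else) → 'F' (after the try/except). Output: MZF

Answer: MZF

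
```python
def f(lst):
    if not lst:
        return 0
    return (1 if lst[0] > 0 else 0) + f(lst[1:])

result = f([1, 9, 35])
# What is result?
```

Count of positive elements in [1, 9, 35] = 3

Answer: 3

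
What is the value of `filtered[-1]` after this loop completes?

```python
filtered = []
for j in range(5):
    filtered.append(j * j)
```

Last element of squares 0 to 4
`filtered` takes the values: [] → [0] → [0, 1] → [0, 1, 4] → [0, 1, 4, 9] → [0, 1, 4, 9, 16]
So `filtered[-1]` = 16

Answer: 16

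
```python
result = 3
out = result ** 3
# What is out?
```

Trace:
`result = 3` → result = 3
`out = result ** 3` → out = 27
So out = 27

Answer: 27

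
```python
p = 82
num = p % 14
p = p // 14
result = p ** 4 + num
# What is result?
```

Trace:
`p = 82` → p = 82
`num = p % 14` → num = 12
`p = p // 14` → p = 5
`result = p ** 4 + num` → result = 637
So result = 637

Answer: 637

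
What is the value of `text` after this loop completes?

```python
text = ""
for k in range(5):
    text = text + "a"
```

Repeat 'a' 5 times
`text` takes the values: "" → "a" → "aa" → "aaa" → "aaaa" → "aaaaa"

Answer: "aaaaa"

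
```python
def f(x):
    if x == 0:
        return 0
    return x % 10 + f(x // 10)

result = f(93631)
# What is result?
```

Sum of digits of 93631: 1 + 3 + 6 + 3 + 9 = 22

Answer: 22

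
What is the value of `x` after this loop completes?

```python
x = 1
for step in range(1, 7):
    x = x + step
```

Start at 1, add 1 through 6
`x` takes the values: 1 → 2 → 4 → 7 → 11 → 16 → 22

Answer: 22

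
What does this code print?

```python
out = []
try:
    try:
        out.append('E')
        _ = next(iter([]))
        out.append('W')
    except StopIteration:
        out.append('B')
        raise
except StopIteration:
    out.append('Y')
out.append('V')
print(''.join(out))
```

Execution trace: 'E' (inner try body) → 'B' (inner except StopIteration) → 'Y' (outer except StopIteration) → 'V' (after the try/except). Output: EBYV

Answer: EBYV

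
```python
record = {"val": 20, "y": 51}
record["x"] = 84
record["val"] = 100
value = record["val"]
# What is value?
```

Trace:
`record = {"val": 20, "y": 51}` → record = {'val': 20, 'y': 51}
`record["x"] = 84` → record = {'val': 20, 'y': 51, 'x': 84}
`record["val"] = 100` → record = {'val': 100, 'y': 51, 'x': 84}
`value = record["val"]` → value = 100
So value = 100

Answer: 100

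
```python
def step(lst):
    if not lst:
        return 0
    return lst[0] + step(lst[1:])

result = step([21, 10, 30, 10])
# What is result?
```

21 + 10 + 30 + 10 + 0 = 71

Answer: 71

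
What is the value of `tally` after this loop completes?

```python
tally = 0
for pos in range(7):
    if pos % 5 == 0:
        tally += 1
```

Count numbers divisible by 5 in range(7)
`tally` takes the values: 0 → 1 → 2

Answer: 2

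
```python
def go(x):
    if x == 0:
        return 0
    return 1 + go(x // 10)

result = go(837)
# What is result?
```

Count of digits of 837: 3

Answer: 3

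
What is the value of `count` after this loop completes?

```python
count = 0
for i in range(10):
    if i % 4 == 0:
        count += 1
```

Count numbers divisible by 4 in range(10)
`count` takes the values: 0 → 1 → 2 → 3

Answer: 3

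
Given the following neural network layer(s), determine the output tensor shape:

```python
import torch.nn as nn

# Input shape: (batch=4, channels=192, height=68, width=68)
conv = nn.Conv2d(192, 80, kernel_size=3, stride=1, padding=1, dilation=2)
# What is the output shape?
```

Input: (4, 192, 68, 68) -> Output: (4, 80, 66, 66)

Answer: (4, 80, 66, 66)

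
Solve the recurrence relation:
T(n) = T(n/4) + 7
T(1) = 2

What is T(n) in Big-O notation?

Each step divides n by 4 and adds 7. After log_4(n) steps we reach T(1)=2. So T(n) = 7·log_4(n) + 2 = O(log n).

Answer: O(log n)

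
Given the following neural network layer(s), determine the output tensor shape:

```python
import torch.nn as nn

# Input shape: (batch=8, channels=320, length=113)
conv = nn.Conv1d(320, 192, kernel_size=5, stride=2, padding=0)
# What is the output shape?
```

Input: (8, 320, 113) -> Output: (8, 192, 55)

Answer: (8, 192, 55)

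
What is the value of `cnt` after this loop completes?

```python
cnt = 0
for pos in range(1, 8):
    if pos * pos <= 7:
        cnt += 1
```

Count numbers where pos² ≤ 7
`cnt` takes the values: 0 → 1 → 2

Answer: 2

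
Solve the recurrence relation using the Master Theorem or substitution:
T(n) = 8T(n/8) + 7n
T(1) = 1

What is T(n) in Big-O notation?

By Master Theorem: a=8, b=8, f(n)=7n. Since log_8(8) = 1 and f(n) = Θ(n^1), Case 2 applies. T(n) = O(n log n).

Answer: O(n log n)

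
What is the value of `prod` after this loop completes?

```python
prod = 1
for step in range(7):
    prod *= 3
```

3^7 = 2187
`prod` takes the values: 1 → 3 → 9 → 27 → 81 → 243 → 729 → 2187

Answer: 2187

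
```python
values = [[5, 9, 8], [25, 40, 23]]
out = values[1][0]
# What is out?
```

Trace:
`values = [[5, 9, 8], [25, 40, 23]]` → values = [[5, 9, 8], [25, 40, 23]]
`out = values[1][0]` → out = 25
So out = 25

Answer: 25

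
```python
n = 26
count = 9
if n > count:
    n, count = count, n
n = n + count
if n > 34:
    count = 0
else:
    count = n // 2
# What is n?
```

Trace:
`n = 26` → n = 26
`count = 9` → count = 9
`if n > count: ...` → n > count is True → n = 9; count = 26
`n = n + count` → n = 35
`if n > 34: ...` → n > 34 is True → count = 0
So n = 35

Answer: 35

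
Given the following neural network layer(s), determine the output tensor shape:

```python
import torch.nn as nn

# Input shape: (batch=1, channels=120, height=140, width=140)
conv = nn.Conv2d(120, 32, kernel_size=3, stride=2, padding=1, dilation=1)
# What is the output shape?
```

Input: (1, 120, 140, 140) -> Output: (1, 32, 70, 70)

Answer: (1, 32, 70, 70)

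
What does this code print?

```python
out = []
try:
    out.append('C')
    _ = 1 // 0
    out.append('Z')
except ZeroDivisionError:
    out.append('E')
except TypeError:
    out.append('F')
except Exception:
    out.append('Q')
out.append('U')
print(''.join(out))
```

Execution trace: 'C' (try body) → 'E' (except ZeroDivisionError) → 'U' (after the try/except). Output: CEU

Answer: CEU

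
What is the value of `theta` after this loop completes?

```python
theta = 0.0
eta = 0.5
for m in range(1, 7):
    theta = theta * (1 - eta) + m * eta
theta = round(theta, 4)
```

Moving average with lr=0.5
`theta` takes the values: 0.0 → 0.5 → 1.25 → 2.125 → 3.0625 → 4.03125 → 5.015625 → 5.0156

Answer: 5.0156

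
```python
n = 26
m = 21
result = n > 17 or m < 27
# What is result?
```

Trace:
`n = 26` → n = 26
`m = 21` → m = 21
`result = n > 17 or m < 27` → result = True
So result = True

Answer: True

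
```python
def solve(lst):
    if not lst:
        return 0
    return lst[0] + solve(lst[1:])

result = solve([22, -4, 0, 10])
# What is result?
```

22 + (-4) + 0 + 10 + 0 = 28

Answer: 28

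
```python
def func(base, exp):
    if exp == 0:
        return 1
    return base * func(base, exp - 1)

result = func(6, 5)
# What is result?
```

func(6, 5) = 6 * 6 * 6 * 6 * 6 = 7776

Answer: 7776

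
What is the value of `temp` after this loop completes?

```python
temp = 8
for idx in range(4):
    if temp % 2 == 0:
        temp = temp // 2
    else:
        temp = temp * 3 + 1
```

Collatz-style transformation from 8
`temp` takes the values: 8 → 4 → 2 → 1 → 4

Answer: 4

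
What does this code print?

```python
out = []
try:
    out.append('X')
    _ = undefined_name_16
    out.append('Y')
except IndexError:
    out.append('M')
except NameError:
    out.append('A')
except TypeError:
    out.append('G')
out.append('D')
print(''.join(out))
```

Execution trace: 'X' (try body) → 'A' (except NameError) → 'D' (after the try/except). Output: XAD

Answer: XAD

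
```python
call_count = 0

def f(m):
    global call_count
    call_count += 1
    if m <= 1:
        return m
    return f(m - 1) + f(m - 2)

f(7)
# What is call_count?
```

Calls(m) = 1 + Calls(m-1) + Calls(m-2); Calls(0)=Calls(1)=1. For m=7 this gives 41.

Answer: 41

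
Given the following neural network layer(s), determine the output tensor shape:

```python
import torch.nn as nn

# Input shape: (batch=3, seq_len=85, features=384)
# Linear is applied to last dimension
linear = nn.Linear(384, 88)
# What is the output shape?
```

Input: (3, 85, 384) -> Output: (3, 85, 88)

Answer: (3, 85, 88)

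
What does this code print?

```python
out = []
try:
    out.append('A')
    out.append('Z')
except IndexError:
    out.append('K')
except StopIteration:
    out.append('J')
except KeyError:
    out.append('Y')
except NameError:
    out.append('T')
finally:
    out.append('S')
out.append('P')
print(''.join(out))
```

Execution trace: 'A' (try body) → 'Z' (try body, no exception) → 'S' (finally) → 'P' (after the try/except). Output: AZSP

Answer: AZSP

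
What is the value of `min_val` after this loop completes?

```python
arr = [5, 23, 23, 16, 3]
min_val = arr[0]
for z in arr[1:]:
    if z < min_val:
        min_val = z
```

Minimum of [5, 23, 23, 16, 3]
`min_val` takes the values: 5 → 3

Answer: 3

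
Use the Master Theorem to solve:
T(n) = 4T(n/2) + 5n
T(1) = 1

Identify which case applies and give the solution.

a=4, b=2, f(n)=5n. log_2(4) = 2. Since c=1 < 2, Case 1 applies: T(n) = Θ(n^log_b(a)) = O(n^2).

Answer: O(n^2) - Case 1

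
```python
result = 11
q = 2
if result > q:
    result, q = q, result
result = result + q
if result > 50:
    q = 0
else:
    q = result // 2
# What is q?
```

Trace:
`result = 11` → result = 11
`q = 2` → q = 2
`if result > q: ...` → result > q is True → result = 2; q = 11
`result = result + q` → result = 13
`if result > 50: ...` → result > 50 is False, take else branch → q = 6
So q = 6

Answer: 6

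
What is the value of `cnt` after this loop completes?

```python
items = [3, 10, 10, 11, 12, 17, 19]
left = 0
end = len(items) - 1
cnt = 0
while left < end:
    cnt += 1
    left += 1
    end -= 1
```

Iterations until pointers meet (list length 7)
`cnt` takes the values: 0 → 1 → 2 → 3

Answer: 3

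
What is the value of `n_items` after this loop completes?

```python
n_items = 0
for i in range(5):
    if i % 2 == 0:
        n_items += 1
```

Count numbers divisible by 2 in range(5)
`n_items` takes the values: 0 → 1 → 2 → 3

Answer: 3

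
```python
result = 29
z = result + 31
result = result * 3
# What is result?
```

Trace:
`result = 29` → result = 29
`z = result + 31` → z = 60
`result = result * 3` → result = 87
So result = 87

Answer: 87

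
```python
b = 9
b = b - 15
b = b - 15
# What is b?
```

Trace:
`b = 9` → b = 9
`b = b - 15` → b = -6
`b = b - 15` → b = -21
So b = -21

Answer: -21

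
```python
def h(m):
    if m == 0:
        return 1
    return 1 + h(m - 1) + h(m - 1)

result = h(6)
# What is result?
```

h(m) = 1 + 2·h(m-1), h(0)=1. Closed form: (1+1)·2^6 - 1 = 127.

Answer: 127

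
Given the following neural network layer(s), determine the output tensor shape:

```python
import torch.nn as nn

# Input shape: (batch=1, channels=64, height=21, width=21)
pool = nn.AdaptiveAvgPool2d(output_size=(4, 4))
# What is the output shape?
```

Input: (1, 64, 21, 21) -> Output: (1, 64, 4, 4)

Answer: (1, 64, 4, 4)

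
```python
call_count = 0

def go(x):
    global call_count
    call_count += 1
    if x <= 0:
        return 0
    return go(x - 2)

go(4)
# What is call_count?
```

Linear recursion stepping by 2: 3 calls from x=4 down to ≤0.

Answer: 3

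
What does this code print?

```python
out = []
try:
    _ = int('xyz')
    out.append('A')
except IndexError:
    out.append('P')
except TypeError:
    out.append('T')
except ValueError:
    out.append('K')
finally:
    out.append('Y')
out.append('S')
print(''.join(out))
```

Execution trace: 'K' (except ValueError) → 'Y' (finally) → 'S' (after the try/except). Output: KYS

Answer: KYS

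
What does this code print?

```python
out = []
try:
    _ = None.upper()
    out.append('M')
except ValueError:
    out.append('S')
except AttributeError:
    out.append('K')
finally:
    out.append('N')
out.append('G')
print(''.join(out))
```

Execution trace: 'K' (except AttributeError) → 'N' (finally) → 'G' (after the try/except). Output: KNG

Answer: KNG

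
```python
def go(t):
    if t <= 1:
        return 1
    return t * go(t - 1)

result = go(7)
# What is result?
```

go(7) = 7 * 6 * 5 * 4 * 3 * 2 * 1 = 5040

Answer: 5040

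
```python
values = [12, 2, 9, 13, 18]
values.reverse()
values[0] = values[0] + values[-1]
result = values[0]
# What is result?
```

Trace:
`values = [12, 2, 9, 13, 18]` → values = [12, 2, 9, 13, 18]
`values.reverse()` → values = [18, 13, 9, 2, 12]
`values[0] = values[0] + values[-1]` → values = [30, 13, 9, 2, 12]
`result = values[0]` → result = 30
So result = 30

Answer: 30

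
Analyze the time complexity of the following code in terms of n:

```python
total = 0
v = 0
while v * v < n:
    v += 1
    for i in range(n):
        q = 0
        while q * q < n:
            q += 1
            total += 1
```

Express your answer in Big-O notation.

Each loop level contributes: √n × n × √n. Multiplying the contributions gives O(n^2).

Answer: O(n^2)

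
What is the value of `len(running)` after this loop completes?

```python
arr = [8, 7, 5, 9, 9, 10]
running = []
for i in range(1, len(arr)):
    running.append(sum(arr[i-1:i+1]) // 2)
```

Number of 2-element averages
`running` takes the values: [] → [7] → [7, 6] → [7, 6, 7] → [7, 6, 7, 9] → [7, 6, 7, 9, 9]
So `len(running)` = 5

Answer: 5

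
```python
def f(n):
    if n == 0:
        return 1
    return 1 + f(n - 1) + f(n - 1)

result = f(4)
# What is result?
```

f(n) = 1 + 2·f(n-1), f(0)=1. Closed form: (1+1)·2^4 - 1 = 31.

Answer: 31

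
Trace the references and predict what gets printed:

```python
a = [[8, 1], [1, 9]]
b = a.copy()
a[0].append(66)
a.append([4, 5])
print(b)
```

Key concept: shallow copy with nested lists.
Step by step:
`a = [[8, 1], [1, 9]]` → a = [[8, 1], [1, 9]]
`b = a.copy()` → b = [[8, 1], [1, 9]]
`a[0].append(66)` → a = [[8, 1, 66], [1, 9]]; b = [[8, 1, 66], [1, 9]]
`a.append([4, 5])` → a = [[8, 1, 66], [1, 9], [4, 5]]
`print(b)` → prints [[8, 1, 66], [1, 9]]

Answer: [[8, 1, 66], [1, 9]]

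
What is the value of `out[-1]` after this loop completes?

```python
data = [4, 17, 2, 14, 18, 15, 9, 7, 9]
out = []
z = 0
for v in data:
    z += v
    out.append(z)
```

Cumulative sum ends at 95
`out` takes the values: [] → [4] → [4, 21] → [4, 21, 23] → [4, 21, 23, 37] → [4, 21, 23, 37, 55] → [4, 21, 23, 37, 55, 70] → [4, 21, 23, 37, 55, 70, 79] → [4, 21, 23, 37, 55, 70, 79, 86] → [4, 21, 23, 37, 55, 70, 79, 86, 95]
So `out[-1]` = 95

Answer: 95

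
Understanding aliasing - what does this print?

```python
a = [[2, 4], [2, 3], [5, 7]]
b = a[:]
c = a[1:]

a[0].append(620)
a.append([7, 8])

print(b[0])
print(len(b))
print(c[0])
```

Key concept: slice with nested mutation.
Step by step:
`a = [[2, 4], [2, 3], [5, 7]]` → a = [[2, 4], [2, 3], [5, 7]]
`b = a[:]` → b = [[2, 4], [2, 3], [5, 7]]
`c = a[1:]` → c = [[2, 3], [5, 7]]
`a[0].append(620)` → a = [[2, 4, 620], [2, 3], [5, 7]]; b = [[2, 4, 620], [2, 3], [5, 7]]
`a.append([7, 8])` → a = [[2, 4, 620], [2, 3], [5, 7], [7, 8]]
`print(b[0])` → prints [2, 4, 620]
`print(len(b))` → prints 3
`print(c[0])` → prints [2, 3]

Answer:
[2, 4, 620]
3
[2, 3]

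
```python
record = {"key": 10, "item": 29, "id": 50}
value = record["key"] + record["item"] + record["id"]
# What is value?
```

Trace:
`record = {"key": 10, "item": 29, "id": 50}` → record = {'key': 10, 'item': 29, 'id': 50}
`value = record["key"] + record["item"] + record["id"]` → value = 89
So value = 89

Answer: 89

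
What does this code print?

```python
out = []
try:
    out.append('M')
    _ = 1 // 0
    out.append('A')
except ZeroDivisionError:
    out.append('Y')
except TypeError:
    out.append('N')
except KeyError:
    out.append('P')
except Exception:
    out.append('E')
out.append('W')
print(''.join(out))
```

Execution trace: 'M' (try body) → 'Y' (except ZeroDivisionError) → 'W' (after the try/except). Output: MYW

Answer: MYW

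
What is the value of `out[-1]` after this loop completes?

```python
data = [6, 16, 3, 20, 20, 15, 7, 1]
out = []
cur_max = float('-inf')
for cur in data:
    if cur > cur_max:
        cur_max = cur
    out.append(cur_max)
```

Running max ends at 20
`out` takes the values: [] → [6] → [6, 16] → [6, 16, 16] → [6, 16, 16, 20] → [6, 16, 16, 20, 20] → [6, 16, 16, 20, 20, 20] → [6, 16, 16, 20, 20, 20, 20] → [6, 16, 16, 20, 20, 20, 20, 20]
So `out[-1]` = 20

Answer: 20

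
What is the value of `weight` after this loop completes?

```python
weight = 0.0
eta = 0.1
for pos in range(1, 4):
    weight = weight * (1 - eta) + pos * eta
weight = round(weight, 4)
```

Moving average with lr=0.1
`weight` takes the values: 0.0 → 0.1 → 0.29 → 0.561

Answer: 0.561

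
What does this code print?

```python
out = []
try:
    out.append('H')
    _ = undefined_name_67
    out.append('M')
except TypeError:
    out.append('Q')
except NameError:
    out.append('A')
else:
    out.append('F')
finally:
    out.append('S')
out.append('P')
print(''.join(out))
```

Execution trace: 'H' (try body) → 'A' (except NameError) → 'S' (finally) → 'P' (after the try/except). Output: HASP

Answer: HASP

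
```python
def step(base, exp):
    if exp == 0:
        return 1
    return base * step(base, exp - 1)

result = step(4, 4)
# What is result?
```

step(4, 4) = 4 * 4 * 4 * 4 = 256

Answer: 256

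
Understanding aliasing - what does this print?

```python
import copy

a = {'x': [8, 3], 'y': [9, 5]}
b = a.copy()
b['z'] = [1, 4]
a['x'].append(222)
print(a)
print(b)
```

Key concept: shallow copy of dict with mutable values.
Step by step:
`a = {'x': [8, 3], 'y': [9, 5]}` → a = {'x': [8, 3], 'y': [9, 5]}
`b = a.copy()` → b = {'x': [8, 3], 'y': [9, 5]}
`b['z'] = [1, 4]` → b = {'x': [8, 3], 'y': [9, 5], 'z': [1, 4]}
`a['x'].append(222)` → a = {'x': [8, 3, 222], 'y': [9, 5]}; b = {'x': [8, 3, 222], 'y': [9, 5], 'z': [1, 4]}
`print(a)` → prints {'x': [8, 3, 222], 'y': [9, 5]}
`print(b)` → prints {'x': [8, 3, 222], 'y': [9, 5], 'z': [1, 4]}

Answer:
{'x': [8, 3, 222], 'y': [9, 5]}
{'x': [8, 3, 222], 'y': [9, 5], 'z': [1, 4]}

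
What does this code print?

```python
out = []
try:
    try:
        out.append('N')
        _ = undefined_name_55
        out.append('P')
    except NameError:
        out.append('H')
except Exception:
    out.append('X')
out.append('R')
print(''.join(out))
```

Execution trace: 'N' (inner try body) → 'H' (inner except NameError) → 'R' (after the try/except). Output: NHR

Answer: NHR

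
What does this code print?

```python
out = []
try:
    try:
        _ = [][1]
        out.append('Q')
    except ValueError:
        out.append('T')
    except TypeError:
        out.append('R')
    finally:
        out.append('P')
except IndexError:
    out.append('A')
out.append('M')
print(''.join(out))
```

Execution trace: 'P' (inner finally) → 'A' (outer except IndexError) → 'M' (after the try/except). Output: PAM

Answer: PAM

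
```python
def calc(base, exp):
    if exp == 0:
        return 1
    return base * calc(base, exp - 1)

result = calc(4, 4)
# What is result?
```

calc(4, 4) = 4 * 4 * 4 * 4 = 256

Answer: 256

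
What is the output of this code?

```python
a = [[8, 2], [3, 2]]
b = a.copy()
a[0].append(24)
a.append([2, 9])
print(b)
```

Key concept: shallow copy with nested lists.
Step by step:
`a = [[8, 2], [3, 2]]` → a = [[8, 2], [3, 2]]
`b = a.copy()` → b = [[8, 2], [3, 2]]
`a[0].append(24)` → a = [[8, 2, 24], [3, 2]]; b = [[8, 2, 24], [3, 2]]
`a.append([2, 9])` → a = [[8, 2, 24], [3, 2], [2, 9]]
`print(b)` → prints [[8, 2, 24], [3, 2]]

Answer: [[8, 2, 24], [3, 2]]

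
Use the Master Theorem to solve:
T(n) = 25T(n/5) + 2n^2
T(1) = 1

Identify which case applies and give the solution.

a=25, b=5, f(n)=2n^2. log_5(25) = 2. Since c=2 = 2, Case 2 applies: T(n) = Θ(n^log_b(a) · log n) = O(n^2 log n).

Answer: O(n^2 log n) - Case 2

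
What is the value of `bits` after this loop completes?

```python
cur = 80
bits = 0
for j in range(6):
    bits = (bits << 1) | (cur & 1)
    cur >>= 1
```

Reverse lowest 6 bits of 80
`bits` takes the values: 0 → 1 → 2

Answer: 2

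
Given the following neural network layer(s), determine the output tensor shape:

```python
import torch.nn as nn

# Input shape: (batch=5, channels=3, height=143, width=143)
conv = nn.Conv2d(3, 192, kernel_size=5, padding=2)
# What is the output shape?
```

Input: (5, 3, 143, 143) -> Output: (5, 192, 143, 143)

Answer: (5, 192, 143, 143)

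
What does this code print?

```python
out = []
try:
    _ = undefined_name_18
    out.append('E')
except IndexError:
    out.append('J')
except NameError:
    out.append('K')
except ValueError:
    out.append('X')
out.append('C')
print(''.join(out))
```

Execution trace: 'K' (except NameError) → 'C' (after the try/except). Output: KC

Answer: KC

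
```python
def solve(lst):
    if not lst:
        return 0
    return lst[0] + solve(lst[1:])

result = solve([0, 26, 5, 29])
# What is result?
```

0 + 26 + 5 + 29 + 0 = 60

Answer: 60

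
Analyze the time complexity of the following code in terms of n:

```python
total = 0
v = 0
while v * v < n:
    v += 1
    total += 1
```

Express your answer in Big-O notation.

Each loop level contributes: √n. Multiplying the contributions gives O(√n).

Answer: O(√n)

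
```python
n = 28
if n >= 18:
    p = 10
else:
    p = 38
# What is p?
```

Trace:
`n = 28` → n = 28
`if n >= 18: ...` → n >= 18 is True → p = 10
So p = 10

Answer: 10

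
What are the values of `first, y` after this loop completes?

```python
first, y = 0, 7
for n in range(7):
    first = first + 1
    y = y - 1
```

first goes 0→7, y goes 7→0
`first, y` takes the values: (0, 7) → (1, 7) → (1, 6) → (2, 6) → (2, 5) → (3, 5) → (3, 4) → (4, 4) → (4, 3) → (5, 3) → (5, 2) → (6, 2) → (6, 1) → (7, 1) → (7, 0)

Answer: 7, 0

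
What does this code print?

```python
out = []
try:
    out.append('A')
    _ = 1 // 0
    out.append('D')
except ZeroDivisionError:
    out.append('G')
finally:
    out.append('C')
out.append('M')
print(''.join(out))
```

Execution trace: 'A' (try body) → 'G' (except ZeroDivisionError) → 'C' (finally) → 'M' (after the try/except). Output: AGCM

Answer: AGCM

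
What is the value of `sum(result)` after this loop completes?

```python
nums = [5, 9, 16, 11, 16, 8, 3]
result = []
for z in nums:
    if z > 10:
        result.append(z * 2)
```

Sum of doubled values > 10
`result` takes the values: [] → [32] → [32, 22] → [32, 22, 32]
So `sum(result)` = 86

Answer: 86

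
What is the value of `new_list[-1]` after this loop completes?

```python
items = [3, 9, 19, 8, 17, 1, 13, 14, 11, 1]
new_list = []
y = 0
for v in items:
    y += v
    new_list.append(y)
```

Cumulative sum ends at 96
`new_list` takes the values: [] → [3] → [3, 12] → [3, 12, 31] → [3, 12, 31, 39] → [3, 12, 31, 39, 56] → [3, 12, 31, 39, 56, 57] → [3, 12, 31, 39, 56, 57, 70] → [3, 12, 31, 39, 56, 57, 70, 84] → [3, 12, 31, 39, 56, 57, 70, 84, 95] → [3, 12, 31, 39, 56, 57, 70, 84, 95, 96]
So `new_list[-1]` = 96

Answer: 96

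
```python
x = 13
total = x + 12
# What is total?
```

Trace:
`x = 13` → x = 13
`total = x + 12` → total = 25
So total = 25

Answer: 25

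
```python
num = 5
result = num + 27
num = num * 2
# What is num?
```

Trace:
`num = 5` → num = 5
`result = num + 27` → result = 32
`num = num * 2` → num = 10
So num = 10

Answer: 10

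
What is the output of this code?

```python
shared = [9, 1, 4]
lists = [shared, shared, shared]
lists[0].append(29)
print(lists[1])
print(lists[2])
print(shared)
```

Key concept: list of same reference.
Step by step:
`shared = [9, 1, 4]` → shared = [9, 1, 4]
`lists = [shared, shared, shared]` → lists = [[9, 1, 4], [9, 1, 4], [9, 1, 4]]
`lists[0].append(29)` → shared = [9, 1, 4, 29]; lists = [[9, 1, 4, 29], [9, 1, 4, 29], [9, 1, 4, 29]]
`print(lists[1])` → prints [9, 1, 4, 29]
`print(lists[2])` → prints [9, 1, 4, 29]
`print(shared)` → prints [9, 1, 4, 29]

Answer:
[9, 1, 4, 29]
[9, 1, 4, 29]
[9, 1, 4, 29]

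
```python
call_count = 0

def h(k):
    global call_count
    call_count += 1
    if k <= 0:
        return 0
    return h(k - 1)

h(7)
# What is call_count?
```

Linear recursion stepping by 1: 8 calls from k=7 down to ≤0.

Answer: 8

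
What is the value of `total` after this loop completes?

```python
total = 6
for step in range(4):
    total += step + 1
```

Start at 6, add 1 to 4 = 16
`total` takes the values: 6 → 7 → 9 → 12 → 16

Answer: 16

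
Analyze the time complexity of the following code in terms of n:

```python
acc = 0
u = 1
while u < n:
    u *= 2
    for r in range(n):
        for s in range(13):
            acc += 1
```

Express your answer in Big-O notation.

Each loop level contributes: log n × n × 1. Multiplying the contributions gives O(n log n).

Answer: O(n log n)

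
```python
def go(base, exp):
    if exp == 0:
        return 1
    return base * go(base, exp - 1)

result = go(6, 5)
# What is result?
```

go(6, 5) = 6 * 6 * 6 * 6 * 6 = 7776

Answer: 7776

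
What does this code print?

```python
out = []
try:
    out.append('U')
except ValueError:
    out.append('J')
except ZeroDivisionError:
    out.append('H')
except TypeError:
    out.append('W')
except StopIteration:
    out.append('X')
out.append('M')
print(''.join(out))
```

Execution trace: 'U' (try body, no exception) → 'M' (after the try/except). Output: UM

Answer: UM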